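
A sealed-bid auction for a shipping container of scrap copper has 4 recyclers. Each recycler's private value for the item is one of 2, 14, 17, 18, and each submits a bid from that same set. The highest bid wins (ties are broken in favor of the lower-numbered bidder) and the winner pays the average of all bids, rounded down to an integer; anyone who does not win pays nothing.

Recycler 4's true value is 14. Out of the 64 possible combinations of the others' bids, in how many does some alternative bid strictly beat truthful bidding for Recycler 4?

18

Others bid (2, 2, 14): truth gives 0; bid 17 gives 6 > 0. Violating.
Others bid (2, 2, 17): truth gives 0; bid 18 gives 5 > 0. Violating.
Others bid (2, 14, 2): truth gives 0; bid 17 gives 6 > 0. Violating.
Others bid (2, 14, 14): truth gives 0; bid 17 gives 3 > 0. Violating.
Others bid (2, 2, 2): truth gives 9; no alternative beats it.
Others bid (2, 2, 18): truth gives 0; no alternative beats it.
(Checking all 64 profiles: 18 have a profitable deviation, 46 do not.)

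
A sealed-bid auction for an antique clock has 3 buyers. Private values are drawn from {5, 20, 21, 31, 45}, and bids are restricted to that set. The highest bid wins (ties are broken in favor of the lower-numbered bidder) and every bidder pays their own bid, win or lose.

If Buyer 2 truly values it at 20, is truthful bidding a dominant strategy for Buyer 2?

No

Consider the case where Buyer 1 bids 5 and Buyer 3 bids 21.
Truthful bid 20: loses but pays 20, utility -20.
Bid 5 instead: loses but pays 5, utility -5.
Since -5 > -20, bidding 5 is strictly better here, so truthful bidding is not dominant.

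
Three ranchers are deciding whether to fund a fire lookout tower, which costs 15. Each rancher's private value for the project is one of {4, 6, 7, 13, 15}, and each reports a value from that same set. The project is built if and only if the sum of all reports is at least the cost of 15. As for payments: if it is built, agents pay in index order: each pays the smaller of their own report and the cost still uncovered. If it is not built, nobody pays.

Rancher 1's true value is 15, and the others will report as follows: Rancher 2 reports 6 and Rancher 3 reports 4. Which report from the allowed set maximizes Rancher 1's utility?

6

Report 4: project not built, utility 0.
Report 6: project built, pays 6, utility 15 - 6 = 9.
Report 7: project built, pays 7, utility 15 - 7 = 8.
Report 13: project built, pays 13, utility 15 - 13 = 2.
Report 15: project built, pays 15, utility 15 - 15 = 0.
The best choice is 6 with utility 9.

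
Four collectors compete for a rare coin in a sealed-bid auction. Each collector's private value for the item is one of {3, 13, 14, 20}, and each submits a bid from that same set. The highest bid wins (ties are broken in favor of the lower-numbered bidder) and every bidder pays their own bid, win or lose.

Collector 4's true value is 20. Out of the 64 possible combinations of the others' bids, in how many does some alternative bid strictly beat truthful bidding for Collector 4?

Others bid (3, 3, 3): truth gives 0; bid 13 gives 7 > 0. Violating.
Others bid (3, 3, 13): truth gives 0; bid 14 gives 6 > 0. Violating.
Others bid (3, 3, 20): truth gives -20; bid 3 gives -3 > -20. Violating.
Others bid (3, 13, 3): truth gives 0; bid 14 gives 6 > 0. Violating.
Others bid (3, 3, 14): truth gives 0; no alternative beats it.
Others bid (3, 13, 14): truth gives 0; no alternative beats it.
(Checking all 64 profiles: 45 have a profitable deviation, 19 do not.)

45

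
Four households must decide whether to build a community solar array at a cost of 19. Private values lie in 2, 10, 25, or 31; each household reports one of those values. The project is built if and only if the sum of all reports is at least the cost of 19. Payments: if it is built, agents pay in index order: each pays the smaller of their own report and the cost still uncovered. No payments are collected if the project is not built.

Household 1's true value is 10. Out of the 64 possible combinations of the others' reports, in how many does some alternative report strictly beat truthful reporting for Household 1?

60

Others report (2, 2, 25): truth gives 0; report 2 gives 8 > 0. Violating.
Others report (2, 2, 31): truth gives 0; report 2 gives 8 > 0. Violating.
Others report (2, 10, 10): truth gives 0; report 2 gives 8 > 0. Violating.
Others report (2, 10, 25): truth gives 0; report 2 gives 8 > 0. Violating.
Others report (2, 2, 2): truth gives 0; no alternative beats it.
Others report (2, 2, 10): truth gives 0; no alternative beats it.
(Checking all 64 profiles: 60 have a profitable deviation, 4 do not.)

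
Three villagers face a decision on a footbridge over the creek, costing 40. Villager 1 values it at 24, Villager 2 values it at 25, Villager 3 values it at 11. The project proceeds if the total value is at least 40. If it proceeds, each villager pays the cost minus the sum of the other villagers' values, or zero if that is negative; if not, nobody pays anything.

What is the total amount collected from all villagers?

9

Total value 60 ≥ cost 40, so it is built.
Villager 1: others sum to 36; max(0, 40 - 36) = 4.
Villager 2: others sum to 35; max(0, 40 - 35) = 5.
Villager 3: others sum to 49; max(0, 40 - 49) = 0.
Total collected = 4 + 5 + 0 = 9.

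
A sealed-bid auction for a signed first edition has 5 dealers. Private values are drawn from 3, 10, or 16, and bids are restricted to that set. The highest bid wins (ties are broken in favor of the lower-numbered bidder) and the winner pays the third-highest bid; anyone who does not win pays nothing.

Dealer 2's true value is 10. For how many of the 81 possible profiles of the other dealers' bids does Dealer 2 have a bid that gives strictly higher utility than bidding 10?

Others bid (3, 3, 3, 16): truth gives 0; bid 16 gives 7 > 0. Violating.
Others bid (3, 3, 16, 3): truth gives 0; bid 16 gives 7 > 0. Violating.
Others bid (3, 16, 3, 3): truth gives 0; bid 16 gives 7 > 0. Violating.
Others bid (10, 3, 3, 3): truth gives 0; bid 16 gives 7 > 0. Violating.
Others bid (3, 3, 3, 3): truth gives 7; no alternative beats it.
Others bid (3, 3, 3, 10): truth gives 7; no alternative beats it.
(Checking all 81 profiles: 4 have a profitable deviation, 77 do not.)

4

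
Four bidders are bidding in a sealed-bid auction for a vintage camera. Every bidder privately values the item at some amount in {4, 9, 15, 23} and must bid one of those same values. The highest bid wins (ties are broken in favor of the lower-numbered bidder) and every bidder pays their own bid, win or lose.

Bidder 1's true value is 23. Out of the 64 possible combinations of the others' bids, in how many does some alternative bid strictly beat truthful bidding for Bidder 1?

Others bid (4, 4, 4): truth gives 0; bid 4 gives 19 > 0. Violating.
Others bid (4, 4, 9): truth gives 0; bid 9 gives 14 > 0. Violating.
Others bid (4, 4, 15): truth gives 0; bid 15 gives 8 > 0. Violating.
Others bid (4, 9, 4): truth gives 0; bid 9 gives 14 > 0. Violating.
Others bid (4, 4, 23): truth gives 0; no alternative beats it.
Others bid (4, 9, 23): truth gives 0; no alternative beats it.
(Checking all 64 profiles: 27 have a profitable deviation, 37 do not.)

27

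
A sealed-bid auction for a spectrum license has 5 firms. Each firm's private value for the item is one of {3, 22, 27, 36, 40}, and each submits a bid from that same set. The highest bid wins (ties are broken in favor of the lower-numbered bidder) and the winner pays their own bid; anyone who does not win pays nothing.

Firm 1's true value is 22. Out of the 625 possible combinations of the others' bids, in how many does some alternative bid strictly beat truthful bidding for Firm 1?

1

Others bid (3, 3, 3, 3): truth gives 0; bid 3 gives 19 > 0. Violating.
Others bid (3, 3, 3, 22): truth gives 0; no alternative beats it.
Others bid (3, 3, 3, 27): truth gives 0; no alternative beats it.
(Checking all 625 profiles: 1 has a profitable deviation, 624 do not.)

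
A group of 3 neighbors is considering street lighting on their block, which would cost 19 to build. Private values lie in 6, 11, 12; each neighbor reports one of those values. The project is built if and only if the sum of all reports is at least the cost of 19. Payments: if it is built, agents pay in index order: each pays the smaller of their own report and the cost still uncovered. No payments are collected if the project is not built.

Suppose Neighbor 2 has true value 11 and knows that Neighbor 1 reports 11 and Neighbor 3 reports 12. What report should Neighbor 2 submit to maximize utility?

6

Report 6: project built, pays 6, utility 11 - 6 = 5.
Report 11: project built, pays 8, utility 11 - 8 = 3.
Report 12: project built, pays 8, utility 11 - 8 = 3.
The best choice is 6 with utility 5.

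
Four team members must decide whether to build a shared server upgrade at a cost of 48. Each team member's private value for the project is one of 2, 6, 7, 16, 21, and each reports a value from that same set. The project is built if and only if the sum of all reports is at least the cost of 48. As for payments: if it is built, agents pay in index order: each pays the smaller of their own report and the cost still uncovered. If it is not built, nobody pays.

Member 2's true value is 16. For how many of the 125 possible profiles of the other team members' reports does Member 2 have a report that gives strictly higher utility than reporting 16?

Others report (2, 21, 21): truth gives 0; report 6 gives 10 > 0. Violating.
Others report (6, 16, 21): truth gives 0; report 6 gives 10 > 0. Violating.
Others report (6, 21, 16): truth gives 0; report 6 gives 10 > 0. Violating.
Others report (6, 21, 21): truth gives 0; report 2 gives 14 > 0. Violating.
Others report (2, 2, 2): truth gives 0; no alternative beats it.
Others report (2, 2, 6): truth gives 0; no alternative beats it.
(Checking all 125 profiles: 29 have a profitable deviation, 96 do not.)

29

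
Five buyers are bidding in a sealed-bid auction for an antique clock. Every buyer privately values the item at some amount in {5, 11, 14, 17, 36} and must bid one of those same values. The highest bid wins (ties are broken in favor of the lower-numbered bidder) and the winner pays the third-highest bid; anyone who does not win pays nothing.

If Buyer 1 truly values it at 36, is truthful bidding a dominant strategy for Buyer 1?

Yes

Check each profile of the others' bids and compare truth against every alternative bid.
Others bid (5, 5, 5, 36): truth gives 31, best alternative gives 0.
Others bid (5, 5, 36, 5): truth gives 31, best alternative gives 0.
Others bid (5, 36, 5, 5): truth gives 31, best alternative gives 0.
Others bid (36, 5, 5, 5): truth gives 31, best alternative gives 0.
Others bid (5, 5, 11, 36): truth gives 25, best alternative gives 0.
Others bid (5, 5, 36, 11): truth gives 25, best alternative gives 0.
(Remaining 619 profiles checked similarly; truth is weakly best in each.)
In every case the truthful bid is at least as good as any alternative, so it is a dominant strategy.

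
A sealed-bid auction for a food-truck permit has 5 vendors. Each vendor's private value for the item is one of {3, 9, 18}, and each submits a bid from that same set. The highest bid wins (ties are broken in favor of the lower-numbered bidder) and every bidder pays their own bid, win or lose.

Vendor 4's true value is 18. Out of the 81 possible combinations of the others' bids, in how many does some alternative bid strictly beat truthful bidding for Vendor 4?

59

Others bid (3, 3, 3, 3): truth gives 0; bid 9 gives 9 > 0. Violating.
Others bid (3, 3, 3, 9): truth gives 0; bid 9 gives 9 > 0. Violating.
Others bid (3, 3, 18, 3): truth gives -18; bid 3 gives -3 > -18. Violating.
Others bid (3, 3, 18, 9): truth gives -18; bid 3 gives -3 > -18. Violating.
Others bid (3, 3, 3, 18): truth gives 0; no alternative beats it.
Others bid (3, 3, 9, 3): truth gives 0; no alternative beats it.
(Checking all 81 profiles: 59 have a profitable deviation, 22 do not.)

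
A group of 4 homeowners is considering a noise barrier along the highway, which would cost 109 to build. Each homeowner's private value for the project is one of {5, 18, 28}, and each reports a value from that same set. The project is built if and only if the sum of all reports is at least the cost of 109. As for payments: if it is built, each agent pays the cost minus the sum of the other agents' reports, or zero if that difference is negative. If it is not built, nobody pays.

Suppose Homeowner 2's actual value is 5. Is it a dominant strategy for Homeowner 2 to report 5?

Yes

Check each profile of the others' reports and compare truth against every alternative report.
Others report (5, 5, 5): truth gives 0, best alternative gives 0.
Others report (5, 5, 18): truth gives 0, best alternative gives 0.
Others report (5, 5, 28): truth gives 0, best alternative gives 0.
Others report (5, 18, 5): truth gives 0, best alternative gives 0.
Others report (5, 18, 18): truth gives 0, best alternative gives 0.
Others report (5, 18, 28): truth gives 0, best alternative gives 0.
(Remaining 21 profiles checked similarly; truth is weakly best in each.)
In every case the truthful report is at least as good as any alternative, so it is a dominant strategy.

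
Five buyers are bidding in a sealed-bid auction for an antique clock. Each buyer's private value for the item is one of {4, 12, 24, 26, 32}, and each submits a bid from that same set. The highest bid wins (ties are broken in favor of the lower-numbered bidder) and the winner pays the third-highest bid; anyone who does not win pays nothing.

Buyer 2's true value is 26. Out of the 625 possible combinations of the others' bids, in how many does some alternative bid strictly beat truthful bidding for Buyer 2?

108

Others bid (4, 4, 4, 32): truth gives 0; bid 32 gives 22 > 0. Violating.
Others bid (4, 4, 12, 32): truth gives 0; bid 32 gives 14 > 0. Violating.
Others bid (4, 4, 24, 32): truth gives 0; bid 32 gives 2 > 0. Violating.
Others bid (4, 4, 32, 4): truth gives 0; bid 32 gives 22 > 0. Violating.
Others bid (4, 4, 4, 4): truth gives 22; no alternative beats it.
Others bid (4, 4, 4, 12): truth gives 22; no alternative beats it.
(Checking all 625 profiles: 108 have a profitable deviation, 517 do not.)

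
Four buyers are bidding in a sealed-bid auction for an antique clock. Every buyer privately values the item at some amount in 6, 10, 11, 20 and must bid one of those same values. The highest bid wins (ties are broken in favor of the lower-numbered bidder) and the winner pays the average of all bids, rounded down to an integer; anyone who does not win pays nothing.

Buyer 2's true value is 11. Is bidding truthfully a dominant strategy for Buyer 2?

Consider the case where Buyer 1 bids 11, Buyer 3 bids 6 and Buyer 4 bids 6.
Truthful bid 11: loses, pays 0, utility 0.
Bid 20 instead: wins, pays 10, utility 11 - 10 = 1.
Since 1 > 0, bidding 20 is strictly better here, so truthful bidding is not dominant.

No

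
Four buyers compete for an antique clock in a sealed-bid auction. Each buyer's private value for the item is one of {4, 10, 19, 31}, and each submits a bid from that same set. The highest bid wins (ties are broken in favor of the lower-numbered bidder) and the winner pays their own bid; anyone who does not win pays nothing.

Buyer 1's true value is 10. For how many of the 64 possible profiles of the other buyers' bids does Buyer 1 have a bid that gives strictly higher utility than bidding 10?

1

Others bid (4, 4, 4): truth gives 0; bid 4 gives 6 > 0. Violating.
Others bid (4, 4, 10): truth gives 0; no alternative beats it.
Others bid (4, 4, 19): truth gives 0; no alternative beats it.
(Checking all 64 profiles: 1 has a profitable deviation, 63 do not.)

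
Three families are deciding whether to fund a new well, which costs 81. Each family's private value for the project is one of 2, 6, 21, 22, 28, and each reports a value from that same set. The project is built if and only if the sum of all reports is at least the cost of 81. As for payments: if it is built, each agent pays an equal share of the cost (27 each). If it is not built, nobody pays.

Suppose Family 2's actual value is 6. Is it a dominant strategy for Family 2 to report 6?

Yes

Check each profile of the others' reports and compare truth against every alternative report.
Others report (2, 2): truth gives 0, best alternative gives 0.
Others report (2, 6): truth gives 0, best alternative gives 0.
Others report (2, 21): truth gives 0, best alternative gives 0.
Others report (2, 22): truth gives 0, best alternative gives 0.
Others report (2, 28): truth gives 0, best alternative gives 0.
Others report (6, 2): truth gives 0, best alternative gives 0.
(Remaining 19 profiles checked similarly; truth is weakly best in each.)
In every case the truthful report is at least as good as any alternative, so it is a dominant strategy.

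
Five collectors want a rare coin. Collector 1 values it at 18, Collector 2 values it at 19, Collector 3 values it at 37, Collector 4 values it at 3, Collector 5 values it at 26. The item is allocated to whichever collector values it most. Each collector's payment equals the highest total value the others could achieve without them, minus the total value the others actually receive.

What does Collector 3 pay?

26

Collector 3 has the highest value and receives the item.
Without Collector 3, the item would go to the next-highest value, 26, so the others could achieve 26.
With Collector 3 present and winning, the others receive nothing, so their total is 0.
Payment = 26 - 0 = 26.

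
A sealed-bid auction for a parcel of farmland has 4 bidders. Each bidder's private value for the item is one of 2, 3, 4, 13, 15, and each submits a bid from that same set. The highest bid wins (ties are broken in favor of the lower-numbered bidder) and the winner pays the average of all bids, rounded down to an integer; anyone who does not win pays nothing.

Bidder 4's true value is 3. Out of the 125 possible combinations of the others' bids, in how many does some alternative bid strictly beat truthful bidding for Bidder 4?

Others bid (2, 2, 3): truth gives 0; bid 4 gives 1 > 0. Violating.
Others bid (2, 3, 2): truth gives 0; bid 4 gives 1 > 0. Violating.
Others bid (3, 2, 2): truth gives 0; bid 4 gives 1 > 0. Violating.
Others bid (2, 2, 2): truth gives 1; no alternative beats it.
Others bid (2, 2, 4): truth gives 0; no alternative beats it.
(Checking all 125 profiles: 3 have a profitable deviation, 122 do not.)

3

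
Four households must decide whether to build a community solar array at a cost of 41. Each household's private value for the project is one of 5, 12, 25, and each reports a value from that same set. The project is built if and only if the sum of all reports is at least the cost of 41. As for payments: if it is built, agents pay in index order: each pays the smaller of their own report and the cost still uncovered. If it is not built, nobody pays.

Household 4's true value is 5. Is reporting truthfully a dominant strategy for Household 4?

Yes

Check each profile of the others' reports and compare truth against every alternative report.
Others report (5, 12, 12): truth gives 0, best alternative gives -7.
Others report (12, 5, 12): truth gives 0, best alternative gives -7.
Others report (12, 12, 5): truth gives 0, best alternative gives -7.
Others report (5, 5, 25): truth gives 0, best alternative gives -1.
Others report (5, 25, 5): truth gives 0, best alternative gives -1.
Others report (25, 5, 5): truth gives 0, best alternative gives -1.
(Remaining 21 profiles checked similarly; truth is weakly best in each.)
In every case the truthful report is at least as good as any alternative, so it is a dominant strategy.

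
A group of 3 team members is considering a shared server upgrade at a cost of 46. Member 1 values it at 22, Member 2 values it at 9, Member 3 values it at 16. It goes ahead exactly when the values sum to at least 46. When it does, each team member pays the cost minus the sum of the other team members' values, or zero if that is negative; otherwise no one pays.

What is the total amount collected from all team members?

Total value 47 ≥ cost 46, so it is built.
Member 1: others sum to 25; max(0, 46 - 25) = 21.
Member 2: others sum to 38; max(0, 46 - 38) = 8.
Member 3: others sum to 31; max(0, 46 - 31) = 15.
Total collected = 21 + 8 + 15 = 44.

44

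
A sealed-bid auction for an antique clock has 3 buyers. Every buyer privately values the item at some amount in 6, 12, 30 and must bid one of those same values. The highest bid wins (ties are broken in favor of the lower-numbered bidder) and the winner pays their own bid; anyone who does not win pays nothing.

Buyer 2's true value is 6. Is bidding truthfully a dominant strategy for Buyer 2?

Yes

Check each profile of the others' bids and compare truth against every alternative bid.
Others bid (6, 6): truth gives 0, best alternative gives -6.
Others bid (6, 12): truth gives 0, best alternative gives -6.
Others bid (6, 30): truth gives 0, best alternative gives 0.
Others bid (12, 6): truth gives 0, best alternative gives 0.
Others bid (12, 12): truth gives 0, best alternative gives 0.
Others bid (12, 30): truth gives 0, best alternative gives 0.
(Remaining 3 profiles checked similarly; truth is weakly best in each.)
In every case the truthful bid is at least as good as any alternative, so it is a dominant strategy.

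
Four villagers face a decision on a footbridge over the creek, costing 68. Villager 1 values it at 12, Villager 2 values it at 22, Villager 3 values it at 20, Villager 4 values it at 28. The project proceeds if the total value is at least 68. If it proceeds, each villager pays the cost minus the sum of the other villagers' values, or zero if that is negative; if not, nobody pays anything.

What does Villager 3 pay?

Total value 82 ≥ cost 68, so the project is built.
The other villagers' values sum to 62.
Cost minus that sum is 68 - 62 = 6.

6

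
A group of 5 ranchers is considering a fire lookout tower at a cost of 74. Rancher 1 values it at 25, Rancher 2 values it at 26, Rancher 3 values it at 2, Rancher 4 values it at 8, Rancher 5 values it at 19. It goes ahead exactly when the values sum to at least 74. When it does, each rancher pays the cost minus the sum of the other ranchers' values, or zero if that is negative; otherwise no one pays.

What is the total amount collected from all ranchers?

54

Total value 80 ≥ cost 74, so it is built.
Rancher 1: others sum to 55; max(0, 74 - 55) = 19.
Rancher 2: others sum to 54; max(0, 74 - 54) = 20.
Rancher 3: others sum to 78; max(0, 74 - 78) = 0.
Rancher 4: others sum to 72; max(0, 74 - 72) = 2.
Rancher 5: others sum to 61; max(0, 74 - 61) = 13.
Total collected = 19 + 20 + 0 + 2 + 13 = 54.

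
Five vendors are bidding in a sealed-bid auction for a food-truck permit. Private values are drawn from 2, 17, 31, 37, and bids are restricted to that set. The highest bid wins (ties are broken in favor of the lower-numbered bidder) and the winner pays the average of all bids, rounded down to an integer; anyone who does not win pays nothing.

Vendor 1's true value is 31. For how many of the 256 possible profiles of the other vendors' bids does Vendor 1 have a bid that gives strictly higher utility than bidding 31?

Others bid (2, 2, 2, 2): truth gives 24; bid 2 gives 29 > 24. Violating.
Others bid (2, 2, 2, 17): truth gives 21; bid 17 gives 23 > 21. Violating.
Others bid (2, 2, 2, 37): truth gives 0; bid 37 gives 15 > 0. Violating.
Others bid (2, 2, 17, 2): truth gives 21; bid 17 gives 23 > 21. Violating.
Others bid (2, 2, 2, 31): truth gives 18; no alternative beats it.
Others bid (2, 2, 17, 31): truth gives 15; no alternative beats it.
(Checking all 256 profiles: 160 have a profitable deviation, 96 do not.)

160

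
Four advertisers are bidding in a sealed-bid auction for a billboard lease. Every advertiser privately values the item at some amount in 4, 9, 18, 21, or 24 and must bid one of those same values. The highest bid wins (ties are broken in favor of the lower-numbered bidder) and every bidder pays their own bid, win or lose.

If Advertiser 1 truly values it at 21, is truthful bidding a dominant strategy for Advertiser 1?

No

Consider the case where Advertiser 2 bids 4, Advertiser 3 bids 4 and Advertiser 4 bids 4.
Truthful bid 21: wins, pays 21, utility 21 - 21 = 0.
Bid 4 instead: wins, pays 4, utility 21 - 4 = 17.
Since 17 > 0, bidding 4 is strictly better here, so truthful bidding is not dominant.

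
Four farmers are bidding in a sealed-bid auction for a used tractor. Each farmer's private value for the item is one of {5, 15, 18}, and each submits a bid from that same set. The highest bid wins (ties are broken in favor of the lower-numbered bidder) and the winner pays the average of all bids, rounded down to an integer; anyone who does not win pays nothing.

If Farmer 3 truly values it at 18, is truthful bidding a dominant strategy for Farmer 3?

No

Consider the case where Farmer 1 bids 5, Farmer 2 bids 5 and Farmer 4 bids 5.
Truthful bid 18: wins, pays 8, utility 18 - 8 = 10.
Bid 15 instead: wins, pays 7, utility 18 - 7 = 11.
Since 11 > 10, bidding 15 is strictly better here, so truthful bidding is not dominant.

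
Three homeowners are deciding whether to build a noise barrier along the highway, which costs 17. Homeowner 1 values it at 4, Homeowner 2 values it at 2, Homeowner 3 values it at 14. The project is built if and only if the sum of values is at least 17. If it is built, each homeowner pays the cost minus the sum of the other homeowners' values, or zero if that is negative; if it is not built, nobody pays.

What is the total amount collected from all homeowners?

12

Total value 20 ≥ cost 17, so it is built.
Homeowner 1: others sum to 16; max(0, 17 - 16) = 1.
Homeowner 2: others sum to 18; max(0, 17 - 18) = 0.
Homeowner 3: others sum to 6; max(0, 17 - 6) = 11.
Total collected = 1 + 0 + 11 = 12.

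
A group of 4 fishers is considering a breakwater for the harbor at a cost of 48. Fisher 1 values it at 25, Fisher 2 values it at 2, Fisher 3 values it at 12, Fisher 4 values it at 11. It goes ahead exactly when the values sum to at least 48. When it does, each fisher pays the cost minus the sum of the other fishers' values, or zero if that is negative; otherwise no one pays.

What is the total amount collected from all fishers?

Total value 50 ≥ cost 48, so it is built.
Fisher 1: others sum to 25; max(0, 48 - 25) = 23.
Fisher 2: others sum to 48; max(0, 48 - 48) = 0.
Fisher 3: others sum to 38; max(0, 48 - 38) = 10.
Fisher 4: others sum to 39; max(0, 48 - 39) = 9.
Total collected = 23 + 0 + 10 + 9 = 42.

42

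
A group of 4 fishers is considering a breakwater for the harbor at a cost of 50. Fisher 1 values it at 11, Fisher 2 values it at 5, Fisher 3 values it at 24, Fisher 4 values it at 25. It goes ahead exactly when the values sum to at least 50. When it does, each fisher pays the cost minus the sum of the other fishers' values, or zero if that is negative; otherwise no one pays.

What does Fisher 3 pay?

9

Total value 65 ≥ cost 50, so the project is built.
The other fishers' values sum to 41.
Cost minus that sum is 50 - 41 = 9.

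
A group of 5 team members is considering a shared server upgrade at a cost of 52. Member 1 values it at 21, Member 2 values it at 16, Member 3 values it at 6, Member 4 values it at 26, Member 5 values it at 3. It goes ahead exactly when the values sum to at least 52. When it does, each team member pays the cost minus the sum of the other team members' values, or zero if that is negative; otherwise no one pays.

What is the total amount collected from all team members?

7

Total value 72 ≥ cost 52, so it is built.
Member 1: others sum to 51; max(0, 52 - 51) = 1.
Member 2: others sum to 56; max(0, 52 - 56) = 0.
Member 3: others sum to 66; max(0, 52 - 66) = 0.
Member 4: others sum to 46; max(0, 52 - 46) = 6.
Member 5: others sum to 69; max(0, 52 - 69) = 0.
Total collected = 1 + 0 + 0 + 6 + 0 = 7.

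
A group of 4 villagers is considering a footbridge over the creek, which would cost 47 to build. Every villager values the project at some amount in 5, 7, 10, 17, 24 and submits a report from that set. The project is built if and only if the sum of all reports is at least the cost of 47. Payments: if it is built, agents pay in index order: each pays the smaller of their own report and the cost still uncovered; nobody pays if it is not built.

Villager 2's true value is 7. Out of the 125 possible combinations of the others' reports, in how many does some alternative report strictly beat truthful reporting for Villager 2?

41

Others report (5, 17, 24): truth gives 0; report 5 gives 2 > 0. Violating.
Others report (5, 24, 17): truth gives 0; report 5 gives 2 > 0. Violating.
Others report (5, 24, 24): truth gives 0; report 5 gives 2 > 0. Violating.
Others report (7, 17, 24): truth gives 0; report 5 gives 2 > 0. Violating.
Others report (5, 5, 5): truth gives 0; no alternative beats it.
Others report (5, 5, 7): truth gives 0; no alternative beats it.
(Checking all 125 profiles: 41 have a profitable deviation, 84 do not.)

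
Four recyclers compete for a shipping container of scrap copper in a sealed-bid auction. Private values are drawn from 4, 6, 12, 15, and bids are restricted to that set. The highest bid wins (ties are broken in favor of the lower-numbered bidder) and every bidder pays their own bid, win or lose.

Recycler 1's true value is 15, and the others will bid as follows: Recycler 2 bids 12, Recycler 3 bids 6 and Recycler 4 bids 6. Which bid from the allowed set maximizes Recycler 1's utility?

Bid 4: loses but pays 4, utility -4.
Bid 6: loses but pays 6, utility -6.
Bid 12: wins, pays 12, utility 15 - 12 = 3.
Bid 15: wins, pays 15, utility 15 - 15 = 0.
The best choice is 12 with utility 3.

12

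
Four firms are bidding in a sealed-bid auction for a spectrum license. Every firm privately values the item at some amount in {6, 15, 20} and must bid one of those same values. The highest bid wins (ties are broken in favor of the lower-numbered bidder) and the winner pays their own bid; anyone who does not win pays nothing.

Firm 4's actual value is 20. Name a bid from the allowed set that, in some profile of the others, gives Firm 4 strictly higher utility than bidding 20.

Suppose Firm 1 bids 6, Firm 2 bids 6 and Firm 3 bids 6.
Bid 20: wins, pays 20, utility 20 - 20 = 0.
Bid 15: wins, pays 15, utility 20 - 15 = 5.
So bidding 15 beats truth here (5 > 0).

15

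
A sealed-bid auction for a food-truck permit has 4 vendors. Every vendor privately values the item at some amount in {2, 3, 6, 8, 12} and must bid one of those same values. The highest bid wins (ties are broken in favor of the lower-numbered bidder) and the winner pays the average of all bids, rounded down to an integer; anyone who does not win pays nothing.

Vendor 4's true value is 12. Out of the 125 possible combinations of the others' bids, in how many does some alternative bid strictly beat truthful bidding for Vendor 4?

27

Others bid (2, 2, 2): truth gives 8; bid 3 gives 10 > 8. Violating.
Others bid (2, 2, 3): truth gives 8; bid 6 gives 9 > 8. Violating.
Others bid (2, 2, 6): truth gives 7; bid 8 gives 8 > 7. Violating.
Others bid (2, 3, 2): truth gives 8; bid 6 gives 9 > 8. Violating.
Others bid (2, 2, 8): truth gives 6; no alternative beats it.
Others bid (2, 2, 12): truth gives 0; no alternative beats it.
(Checking all 125 profiles: 27 have a profitable deviation, 98 do not.)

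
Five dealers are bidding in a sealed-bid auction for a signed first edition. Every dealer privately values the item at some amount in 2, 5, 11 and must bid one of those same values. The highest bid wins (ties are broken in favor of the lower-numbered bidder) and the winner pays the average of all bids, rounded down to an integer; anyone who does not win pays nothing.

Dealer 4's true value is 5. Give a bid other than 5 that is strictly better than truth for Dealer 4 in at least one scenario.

11

Suppose Dealer 1 bids 2, Dealer 2 bids 2, Dealer 3 bids 5 and Dealer 5 bids 2.
Bid 5: loses, pays 0, utility 0.
Bid 11: wins, pays 4, utility 5 - 4 = 1.
So bidding 11 beats truth here (1 > 0).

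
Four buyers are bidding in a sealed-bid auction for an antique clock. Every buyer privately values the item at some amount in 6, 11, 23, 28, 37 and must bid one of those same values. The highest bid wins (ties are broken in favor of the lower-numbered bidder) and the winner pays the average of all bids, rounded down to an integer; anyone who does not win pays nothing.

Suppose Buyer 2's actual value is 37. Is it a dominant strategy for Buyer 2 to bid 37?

Consider the case where Buyer 1 bids 6, Buyer 3 bids 6 and Buyer 4 bids 6.
Truthful bid 37: wins, pays 13, utility 37 - 13 = 24.
Bid 11 instead: wins, pays 7, utility 37 - 7 = 30.
Since 30 > 24, bidding 11 is strictly better here, so truthful bidding is not dominant.

No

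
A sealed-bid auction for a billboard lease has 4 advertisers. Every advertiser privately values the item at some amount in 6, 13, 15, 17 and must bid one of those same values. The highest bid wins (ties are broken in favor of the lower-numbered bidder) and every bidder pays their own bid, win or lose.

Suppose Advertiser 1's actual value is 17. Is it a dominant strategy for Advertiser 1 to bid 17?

Consider the case where Advertiser 2 bids 6, Advertiser 3 bids 6 and Advertiser 4 bids 6.
Truthful bid 17: wins, pays 17, utility 17 - 17 = 0.
Bid 6 instead: wins, pays 6, utility 17 - 6 = 11.
Since 11 > 0, bidding 6 is strictly better here, so truthful bidding is not dominant.

No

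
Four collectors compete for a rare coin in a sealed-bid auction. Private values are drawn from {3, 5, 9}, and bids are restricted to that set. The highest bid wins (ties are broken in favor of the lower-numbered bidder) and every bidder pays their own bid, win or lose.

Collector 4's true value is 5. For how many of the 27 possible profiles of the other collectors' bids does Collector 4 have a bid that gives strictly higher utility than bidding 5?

Others bid (3, 3, 5): truth gives -5; bid 3 gives -3 > -5. Violating.
Others bid (3, 3, 9): truth gives -5; bid 3 gives -3 > -5. Violating.
Others bid (3, 5, 3): truth gives -5; bid 3 gives -3 > -5. Violating.
Others bid (3, 5, 5): truth gives -5; bid 3 gives -3 > -5. Violating.
Others bid (3, 3, 3): truth gives 0; no alternative beats it.
(Checking all 27 profiles: 26 have a profitable deviation, 1 does not.)

26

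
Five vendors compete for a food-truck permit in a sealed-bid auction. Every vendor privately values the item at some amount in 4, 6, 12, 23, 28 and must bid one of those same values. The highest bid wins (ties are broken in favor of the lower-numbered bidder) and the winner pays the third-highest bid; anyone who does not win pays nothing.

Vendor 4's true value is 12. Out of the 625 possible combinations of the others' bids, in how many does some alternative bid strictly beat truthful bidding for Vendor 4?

Others bid (4, 4, 4, 23): truth gives 0; bid 23 gives 8 > 0. Violating.
Others bid (4, 4, 4, 28): truth gives 0; bid 28 gives 8 > 0. Violating.
Others bid (4, 4, 6, 23): truth gives 0; bid 23 gives 6 > 0. Violating.
Others bid (4, 4, 6, 28): truth gives 0; bid 28 gives 6 > 0. Violating.
Others bid (4, 4, 4, 4): truth gives 8; no alternative beats it.
Others bid (4, 4, 4, 6): truth gives 8; no alternative beats it.
(Checking all 625 profiles: 64 have a profitable deviation, 561 do not.)

64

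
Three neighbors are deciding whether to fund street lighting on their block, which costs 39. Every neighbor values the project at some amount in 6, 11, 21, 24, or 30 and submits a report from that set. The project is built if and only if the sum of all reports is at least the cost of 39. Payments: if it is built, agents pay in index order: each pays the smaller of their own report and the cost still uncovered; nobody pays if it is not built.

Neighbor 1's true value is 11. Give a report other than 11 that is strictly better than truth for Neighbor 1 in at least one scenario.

6

Suppose Neighbor 2 reports 6 and Neighbor 3 reports 30.
Report 11: project built, pays 11, utility 11 - 11 = 0.
Report 6: project built, pays 6, utility 11 - 6 = 5.
So reporting 6 beats truth here (5 > 0).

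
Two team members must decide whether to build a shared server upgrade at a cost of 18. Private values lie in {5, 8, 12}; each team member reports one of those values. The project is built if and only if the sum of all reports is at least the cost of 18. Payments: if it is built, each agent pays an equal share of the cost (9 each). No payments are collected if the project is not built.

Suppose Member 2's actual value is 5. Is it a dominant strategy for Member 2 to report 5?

Yes

Check each profile of the others' reports and compare truth against every alternative report.
Others report (12): truth gives 0, best alternative gives -4.
Others report (5): truth gives 0, best alternative gives 0.
Others report (8): truth gives 0, best alternative gives 0.
In every case the truthful report is at least as good as any alternative, so it is a dominant strategy.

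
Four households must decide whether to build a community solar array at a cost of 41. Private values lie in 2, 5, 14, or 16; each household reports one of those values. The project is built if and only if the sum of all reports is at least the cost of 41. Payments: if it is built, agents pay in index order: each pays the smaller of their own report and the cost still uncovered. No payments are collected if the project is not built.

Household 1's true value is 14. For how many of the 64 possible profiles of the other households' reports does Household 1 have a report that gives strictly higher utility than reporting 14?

11

Others report (5, 16, 16): truth gives 0; report 5 gives 9 > 0. Violating.
Others report (14, 14, 14): truth gives 0; report 2 gives 12 > 0. Violating.
Others report (14, 14, 16): truth gives 0; report 2 gives 12 > 0. Violating.
Others report (14, 16, 14): truth gives 0; report 2 gives 12 > 0. Violating.
Others report (2, 2, 2): truth gives 0; no alternative beats it.
Others report (2, 2, 5): truth gives 0; no alternative beats it.
(Checking all 64 profiles: 11 have a profitable deviation, 53 do not.)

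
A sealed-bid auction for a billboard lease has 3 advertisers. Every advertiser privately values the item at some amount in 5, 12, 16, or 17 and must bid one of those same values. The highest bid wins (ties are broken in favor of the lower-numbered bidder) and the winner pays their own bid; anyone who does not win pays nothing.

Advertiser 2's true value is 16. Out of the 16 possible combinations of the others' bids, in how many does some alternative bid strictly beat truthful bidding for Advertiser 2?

2

Others bid (5, 5): truth gives 0; bid 12 gives 4 > 0. Violating.
Others bid (5, 12): truth gives 0; bid 12 gives 4 > 0. Violating.
Others bid (5, 16): truth gives 0; no alternative beats it.
Others bid (5, 17): truth gives 0; no alternative beats it.
(Checking all 16 profiles: 2 have a profitable deviation, 14 do not.)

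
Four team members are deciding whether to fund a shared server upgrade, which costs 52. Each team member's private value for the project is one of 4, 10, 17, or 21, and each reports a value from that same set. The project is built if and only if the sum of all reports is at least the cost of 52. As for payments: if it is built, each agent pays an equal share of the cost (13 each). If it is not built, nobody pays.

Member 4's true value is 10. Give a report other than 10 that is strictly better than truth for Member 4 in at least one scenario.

Suppose Member 1 reports 4, Member 2 reports 17 and Member 3 reports 21.
Report 10: project built, pays 13, utility 10 - 13 = -3.
Report 4: project not built, utility 0.
So reporting 4 beats truth here (0 > -3).

4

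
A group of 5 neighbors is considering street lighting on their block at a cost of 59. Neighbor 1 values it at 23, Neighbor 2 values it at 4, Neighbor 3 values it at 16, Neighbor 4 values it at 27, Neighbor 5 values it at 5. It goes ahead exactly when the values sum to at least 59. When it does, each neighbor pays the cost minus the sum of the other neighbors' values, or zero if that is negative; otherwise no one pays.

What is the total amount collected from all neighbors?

Total value 75 ≥ cost 59, so it is built.
Neighbor 1: others sum to 52; max(0, 59 - 52) = 7.
Neighbor 2: others sum to 71; max(0, 59 - 71) = 0.
Neighbor 3: others sum to 59; max(0, 59 - 59) = 0.
Neighbor 4: others sum to 48; max(0, 59 - 48) = 11.
Neighbor 5: others sum to 70; max(0, 59 - 70) = 0.
Total collected = 7 + 0 + 0 + 11 + 0 = 18.

18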